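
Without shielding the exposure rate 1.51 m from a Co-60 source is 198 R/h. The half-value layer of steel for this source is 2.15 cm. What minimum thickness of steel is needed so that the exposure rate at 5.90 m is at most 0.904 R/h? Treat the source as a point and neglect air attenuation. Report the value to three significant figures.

8.26 cm

At 5.90 m, distance alone gives 198 × (1.51/5.90)² = 198 × 0.06550 = 12.97 R/h.
Further attenuation needed: 12.97/0.904 = 14.35.
n = log₂(14.35) = 3.843 half-value layers.
Thickness = 3.843 × 2.15 cm = 8.262 cm.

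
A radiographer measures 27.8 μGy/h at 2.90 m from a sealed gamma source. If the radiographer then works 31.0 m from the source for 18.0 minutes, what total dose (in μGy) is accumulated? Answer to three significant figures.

Using I₁d₁² = I₂d₂², rate at 31.0 m:
(2.90/31.0)² = 0.008751, so 27.8 × 0.008751 = 0.2433 μGy/h.
Dose = rate × time = 0.2433 μGy/h × 0.3000 h = 0.07299 μGy.

0.0730 μGy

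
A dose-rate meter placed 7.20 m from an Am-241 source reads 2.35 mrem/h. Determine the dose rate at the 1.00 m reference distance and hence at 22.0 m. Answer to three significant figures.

122 mrem/h; 0.252 mrem/h

Applying the 1/r² law,
At 1.00 m: 2.35 × (7.20/1.00)² = 2.35 × 51.84 = 121.8 mrem/h
At 22.0 m: (1.00/22.0)² = 0.002066, so 121.8 × 0.002066 = 0.2516 mrem/h.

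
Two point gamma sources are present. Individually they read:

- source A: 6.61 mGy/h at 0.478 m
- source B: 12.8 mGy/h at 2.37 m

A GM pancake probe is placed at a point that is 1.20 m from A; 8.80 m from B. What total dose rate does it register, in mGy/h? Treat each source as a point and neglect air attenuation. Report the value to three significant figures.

By superposition, sum each source's inverse-square contribution:
A: 6.61 × (0.478/1.20)² = 1.049 mGy/h
B: 12.8 × (2.37/8.80)² = 0.9284 mGy/h
Total = 1.049 + 0.9284 = 1.977 mGy/h.

1.98 mGy/h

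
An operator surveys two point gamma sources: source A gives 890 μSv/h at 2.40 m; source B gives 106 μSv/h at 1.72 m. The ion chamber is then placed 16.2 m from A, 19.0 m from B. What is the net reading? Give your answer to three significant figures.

20.4 μSv/h

Each source contributes Iᵢ·(dᵢ/rᵢ)²; contributions add.
A: 890 × (2.40/16.2)² = 19.53 μSv/h
B: 106 × (1.72/19.0)² = 0.8687 μSv/h
Total = 19.53 + 0.8687 = 20.40 μSv/h.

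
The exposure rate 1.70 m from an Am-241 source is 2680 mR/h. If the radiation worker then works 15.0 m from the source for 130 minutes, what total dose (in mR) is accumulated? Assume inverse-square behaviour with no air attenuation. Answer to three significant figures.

Applying the 1/r² law, rate at 15.0 m:
(1.70/15.0)² = 0.01284, so 2680 × 0.01284 = 34.41 mR/h.
Dose = rate × time = 34.41 mR/h × 2.167 h = 74.57 mR.

74.6 mR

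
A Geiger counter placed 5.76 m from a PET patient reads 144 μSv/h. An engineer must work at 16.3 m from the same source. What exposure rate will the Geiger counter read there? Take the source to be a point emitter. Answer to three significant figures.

18.0 μSv/h

Applying the 1/r² law, scaling from 5.76 m to 16.3 m:
144 × (5.76/16.3)² = 144 × 0.1249 = 17.99 μSv/h.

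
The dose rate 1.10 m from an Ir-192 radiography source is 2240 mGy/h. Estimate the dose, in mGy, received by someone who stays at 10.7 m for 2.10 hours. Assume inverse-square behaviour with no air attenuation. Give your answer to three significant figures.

Intensity scales as (d₁/d₂)², so rate at 10.7 m:
2240 × (1.10/10.7)² = 2240 × 0.01057 = 23.68 mGy/h.
Dose = rate × time = 23.68 mGy/h × 2.100 h = 49.73 mGy.

49.7 mGy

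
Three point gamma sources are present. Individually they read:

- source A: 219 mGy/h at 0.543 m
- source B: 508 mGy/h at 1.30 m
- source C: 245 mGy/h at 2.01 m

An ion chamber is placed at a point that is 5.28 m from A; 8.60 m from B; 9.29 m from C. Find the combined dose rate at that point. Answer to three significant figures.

By superposition, sum each source's inverse-square contribution:
A: 219 × (0.543/5.28)² = 2.316 mGy/h
B: 508 × (1.30/8.60)² = 11.61 mGy/h
C: 245 × (2.01/9.29)² = 11.47 mGy/h
Total = 2.316 + 11.61 + 11.47 = 25.40 mGy/h.

25.4 mGy/h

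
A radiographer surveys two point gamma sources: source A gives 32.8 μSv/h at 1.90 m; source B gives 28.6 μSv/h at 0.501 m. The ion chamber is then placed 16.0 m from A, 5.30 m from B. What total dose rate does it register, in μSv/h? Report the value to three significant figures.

0.718 μSv/h

By superposition, sum each source's inverse-square contribution:
A: 32.8 × (1.90/16.0)² = 0.4625 μSv/h
B: 28.6 × (0.501/5.30)² = 0.2556 μSv/h
Total = 0.4625 + 0.2556 = 0.7181 μSv/h.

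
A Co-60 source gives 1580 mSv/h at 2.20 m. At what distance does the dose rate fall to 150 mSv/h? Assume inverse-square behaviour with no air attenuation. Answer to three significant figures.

Applying the 1/r² law, d₂ = d₁·√(I₁/I₂).
I₁/I₂ = 1580/150 = 10.53, so d₂ = 2.20 × √10.53 = 7.139 m.

7.14 m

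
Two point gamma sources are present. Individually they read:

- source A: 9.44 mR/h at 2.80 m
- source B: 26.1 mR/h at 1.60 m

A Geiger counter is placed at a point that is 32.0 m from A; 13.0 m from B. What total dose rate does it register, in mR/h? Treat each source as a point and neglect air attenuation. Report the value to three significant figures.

Each source contributes Iᵢ·(dᵢ/rᵢ)²; contributions add.
A: 9.44 × (2.80/32.0)² = 0.07227 mR/h
B: 26.1 × (1.60/13.0)² = 0.3954 mR/h
Total = 0.07227 + 0.3954 = 0.4677 mR/h.

0.468 mR/h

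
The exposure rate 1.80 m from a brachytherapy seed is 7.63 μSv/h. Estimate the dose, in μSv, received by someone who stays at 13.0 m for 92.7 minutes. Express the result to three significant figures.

Intensity scales as (d₁/d₂)², so rate at 13.0 m:
7.63 × (1.80/13.0)² = 7.63 × 0.01917 = 0.1463 μSv/h.
Dose = rate × time = 0.1463 μSv/h × 1.545 h = 0.2260 μSv.

0.226 μSv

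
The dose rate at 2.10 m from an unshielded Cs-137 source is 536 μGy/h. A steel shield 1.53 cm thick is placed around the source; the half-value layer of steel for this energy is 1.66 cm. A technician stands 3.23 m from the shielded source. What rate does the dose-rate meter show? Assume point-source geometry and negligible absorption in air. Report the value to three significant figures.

120 μGy/h

Distance alone: 536 × (2.10/3.23)² = 536 × 0.4227 = 226.6 μGy/h.
Shield: 1.53/1.66 = 0.9217 half-value layers → attenuation 2^(−0.9217) = 0.5279.
Combined: 226.6 × 0.5279 = 119.6 μGy/h.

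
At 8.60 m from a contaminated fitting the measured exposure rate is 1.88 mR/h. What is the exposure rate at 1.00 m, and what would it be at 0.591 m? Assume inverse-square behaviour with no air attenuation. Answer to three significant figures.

139 mR/h; 398 mR/h

By the inverse-square law,
At 1.00 m: 1.88 × (8.60/1.00)² = 1.88 × 73.96 = 139.0 mR/h
At 0.591 m: (1.00/0.591)² = 2.863, so 139.0 × 2.863 = 398.0 mR/h.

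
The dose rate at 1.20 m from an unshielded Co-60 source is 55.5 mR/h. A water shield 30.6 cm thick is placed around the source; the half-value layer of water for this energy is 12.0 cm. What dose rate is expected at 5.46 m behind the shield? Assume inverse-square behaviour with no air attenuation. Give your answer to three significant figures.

Distance alone: (1.20/5.46)² = 0.04830, so 55.5 × 0.04830 = 2.681 mR/h.
Shield: 30.6/12.0 = 2.550 half-value layers → attenuation 2^(−2.550) = 0.1708.
Combined: 2.681 × 0.1708 = 0.4579 mR/h.

0.458 mR/h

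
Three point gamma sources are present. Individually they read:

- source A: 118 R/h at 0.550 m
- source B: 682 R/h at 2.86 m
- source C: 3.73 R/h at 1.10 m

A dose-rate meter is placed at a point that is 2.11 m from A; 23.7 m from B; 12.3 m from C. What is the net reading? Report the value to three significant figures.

Each source contributes Iᵢ·(dᵢ/rᵢ)²; contributions add.
A: 118 × (0.550/2.11)² = 8.018 R/h
B: 682 × (2.86/23.7)² = 9.932 R/h
C: 3.73 × (1.10/12.3)² = 0.02983 R/h
Total = 8.018 + 9.932 + 0.02983 = 17.98 R/h.

18.0 R/h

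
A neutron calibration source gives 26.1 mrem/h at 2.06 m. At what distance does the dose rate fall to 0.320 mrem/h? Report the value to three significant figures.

18.6 m

Applying the 1/r² law, d₂ = d₁·√(I₁/I₂).
I₁/I₂ = 26.1/0.320 = 81.56, so d₂ = 2.06 × √81.56 = 18.60 m.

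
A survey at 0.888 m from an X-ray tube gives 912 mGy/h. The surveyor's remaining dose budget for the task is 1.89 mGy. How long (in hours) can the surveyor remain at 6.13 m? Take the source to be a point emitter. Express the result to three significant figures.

By the inverse-square law, rate at 6.13 m:
912 × (0.888/6.13)² = 912 × 0.02098 = 19.13 mGy/h.
Stay time = 1.89 mGy ÷ 19.13 mGy/h = 0.09880 h.

0.0988 h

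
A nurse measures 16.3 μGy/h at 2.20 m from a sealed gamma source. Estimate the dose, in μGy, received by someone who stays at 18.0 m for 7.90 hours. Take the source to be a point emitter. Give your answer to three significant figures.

1.92 μGy

Applying the 1/r² law, rate at 18.0 m:
(2.20/18.0)² = 0.01494, so 16.3 × 0.01494 = 0.2435 μGy/h.
Dose = rate × time = 0.2435 μGy/h × 7.900 h = 1.924 μGy.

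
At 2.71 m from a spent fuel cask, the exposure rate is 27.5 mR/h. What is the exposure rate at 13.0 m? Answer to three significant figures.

Applying the 1/r² law, the rate at 13.0 m is
27.5 × (2.71/13.0)² = 27.5 × 0.04346 = 1.195 mR/h.

1.20 mR/h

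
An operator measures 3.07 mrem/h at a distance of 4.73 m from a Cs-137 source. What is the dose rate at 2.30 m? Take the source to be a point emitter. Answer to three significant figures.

By the inverse-square law, the rate at 2.30 m is
3.07 × (4.73/2.30)² = 3.07 × 4.229 = 12.98 mrem/h.

13.0 mrem/h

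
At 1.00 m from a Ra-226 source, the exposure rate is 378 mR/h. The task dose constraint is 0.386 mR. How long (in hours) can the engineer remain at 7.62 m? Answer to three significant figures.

0.0593 h

Intensity scales as (d₁/d₂)², so rate at 7.62 m:
378 × (1.00/7.62)² = 378 × 0.01722 = 6.509 mR/h.
Stay time = 0.386 mR ÷ 6.509 mR/h = 0.05930 h.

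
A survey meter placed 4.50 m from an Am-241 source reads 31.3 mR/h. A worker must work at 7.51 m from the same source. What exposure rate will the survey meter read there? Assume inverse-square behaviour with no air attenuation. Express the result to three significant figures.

11.2 mR/h

Since intensity falls as 1/r², scaling from 4.50 m to 7.51 m:
(4.50/7.51)² = 0.3590, so 31.3 × 0.3590 = 11.24 mR/h.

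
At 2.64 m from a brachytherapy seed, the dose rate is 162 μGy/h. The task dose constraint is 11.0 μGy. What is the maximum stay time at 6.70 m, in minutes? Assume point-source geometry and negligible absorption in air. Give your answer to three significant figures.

Applying the 1/r² law, rate at 6.70 m:
162 × (2.64/6.70)² = 162 × 0.1553 = 25.16 μGy/h.
Stay time = 11.0 μGy ÷ 25.16 μGy/h = 0.4372 h = 26.23 min.

26.2 min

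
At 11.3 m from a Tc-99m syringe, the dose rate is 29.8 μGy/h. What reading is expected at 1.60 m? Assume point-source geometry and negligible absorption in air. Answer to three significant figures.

1490 μGy/h

Applying the 1/r² law, the rate at 1.60 m is
(11.3/1.60)² = 49.88, so 29.8 × 49.88 = 1486 μGy/h.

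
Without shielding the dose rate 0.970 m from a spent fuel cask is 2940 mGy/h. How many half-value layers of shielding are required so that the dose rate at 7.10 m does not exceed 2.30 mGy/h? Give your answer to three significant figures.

4.58 half-value layers

At 7.10 m, distance alone gives (0.970/7.10)² = 0.01866, so 2940 × 0.01866 = 54.86 mGy/h.
Further attenuation needed: 54.86/2.30 = 23.85.
n = log₂(23.85) = 4.576 half-value layers.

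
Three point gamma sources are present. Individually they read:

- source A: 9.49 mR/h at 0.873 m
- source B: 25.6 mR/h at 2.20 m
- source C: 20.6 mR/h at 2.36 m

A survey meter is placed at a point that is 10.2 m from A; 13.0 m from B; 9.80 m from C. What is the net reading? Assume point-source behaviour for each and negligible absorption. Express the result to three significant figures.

2.00 mR/h

Each source contributes Iᵢ·(dᵢ/rᵢ)²; contributions add.
A: 9.49 × (0.873/10.2)² = 0.06952 mR/h
B: 25.6 × (2.20/13.0)² = 0.7332 mR/h
C: 20.6 × (2.36/9.80)² = 1.195 mR/h
Total = 0.06952 + 0.7332 + 1.195 = 1.998 mR/h.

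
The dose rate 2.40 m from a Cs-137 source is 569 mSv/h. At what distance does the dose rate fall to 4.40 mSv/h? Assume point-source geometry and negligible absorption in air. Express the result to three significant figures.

27.3 m

By the inverse-square law, d₂ = d₁·√(I₁/I₂).
I₁/I₂ = 569/4.40 = 129.3, so d₂ = 2.40 × √129.3 = 27.29 m.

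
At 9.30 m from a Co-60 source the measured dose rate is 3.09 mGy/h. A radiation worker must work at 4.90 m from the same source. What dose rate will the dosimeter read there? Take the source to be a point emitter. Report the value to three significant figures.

By the inverse-square law, scaling from 9.30 m to 4.90 m:
(9.30/4.90)² = 3.602, so 3.09 × 3.602 = 11.13 mGy/h.

11.1 mGy/h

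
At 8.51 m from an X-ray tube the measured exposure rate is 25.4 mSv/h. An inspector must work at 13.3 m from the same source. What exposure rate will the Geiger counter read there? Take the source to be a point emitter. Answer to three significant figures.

By the inverse-square law, scaling from 8.51 m to 13.3 m:
(8.51/13.3)² = 0.4094, so 25.4 × 0.4094 = 10.40 mSv/h.

10.4 mSv/h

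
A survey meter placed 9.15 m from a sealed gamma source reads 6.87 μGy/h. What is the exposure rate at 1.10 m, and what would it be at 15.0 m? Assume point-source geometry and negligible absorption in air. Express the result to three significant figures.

Since intensity falls as 1/r²,
At 1.10 m: (9.15/1.10)² = 69.19, so 6.87 × 69.19 = 475.3 μGy/h
At 15.0 m: (1.10/15.0)² = 0.005378, so 475.3 × 0.005378 = 2.556 μGy/h.

475 μGy/h; 2.56 μGy/h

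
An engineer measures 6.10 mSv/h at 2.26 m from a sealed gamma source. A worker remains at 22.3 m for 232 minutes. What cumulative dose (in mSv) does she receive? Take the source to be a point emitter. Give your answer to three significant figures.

Intensity scales as (d₁/d₂)², so rate at 22.3 m:
6.10 × (2.26/22.3)² = 6.10 × 0.01027 = 0.06265 mSv/h.
Dose = rate × time = 0.06265 mSv/h × 3.867 h = 0.2423 mSv.

0.242 mSv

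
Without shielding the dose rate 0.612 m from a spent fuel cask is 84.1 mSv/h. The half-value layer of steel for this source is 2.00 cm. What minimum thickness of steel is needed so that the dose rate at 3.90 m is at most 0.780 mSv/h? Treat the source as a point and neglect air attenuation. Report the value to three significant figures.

2.82 cm

At 3.90 m, distance alone gives 84.1 × (0.612/3.90)² = 84.1 × 0.02462 = 2.071 mSv/h.
Further attenuation needed: 2.071/0.780 = 2.655.
n = log₂(2.655) = 1.409 half-value layers.
Thickness = 1.409 × 2.00 cm = 2.818 cm.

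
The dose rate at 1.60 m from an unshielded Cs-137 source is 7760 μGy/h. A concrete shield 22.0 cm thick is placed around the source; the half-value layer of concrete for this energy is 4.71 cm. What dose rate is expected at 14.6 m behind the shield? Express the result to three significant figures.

3.66 μGy/h

Distance alone: (1.60/14.6)² = 0.01201, so 7760 × 0.01201 = 93.20 μGy/h.
Shield: 22.0/4.71 = 4.671 half-value layers → attenuation 2^(−4.671) = 0.03925.
Combined: 93.20 × 0.03925 = 3.658 μGy/h.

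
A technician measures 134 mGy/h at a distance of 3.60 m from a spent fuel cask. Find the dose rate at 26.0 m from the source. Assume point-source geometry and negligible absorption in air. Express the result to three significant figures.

Intensity scales as (d₁/d₂)², so the rate at 26.0 m is
134 × (3.60/26.0)² = 134 × 0.01917 = 2.569 mGy/h.

2.57 mGy/h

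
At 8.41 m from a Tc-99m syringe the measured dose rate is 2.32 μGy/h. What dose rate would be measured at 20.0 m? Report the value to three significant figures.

0.410 μGy/h

Using I₁d₁² = I₂d₂², scaling from 8.41 m to 20.0 m:
(8.41/20.0)² = 0.1768, so 2.32 × 0.1768 = 0.4102 μGy/h.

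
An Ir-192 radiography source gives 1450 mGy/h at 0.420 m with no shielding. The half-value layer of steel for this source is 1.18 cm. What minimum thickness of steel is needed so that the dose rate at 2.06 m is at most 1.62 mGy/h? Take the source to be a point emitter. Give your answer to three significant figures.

6.16 cm

At 2.06 m, distance alone gives 1450 × (0.420/2.06)² = 1450 × 0.04157 = 60.28 mGy/h.
Further attenuation needed: 60.28/1.62 = 37.21.
n = log₂(37.21) = 5.218 half-value layers.
Thickness = 5.218 × 1.18 cm = 6.157 cm.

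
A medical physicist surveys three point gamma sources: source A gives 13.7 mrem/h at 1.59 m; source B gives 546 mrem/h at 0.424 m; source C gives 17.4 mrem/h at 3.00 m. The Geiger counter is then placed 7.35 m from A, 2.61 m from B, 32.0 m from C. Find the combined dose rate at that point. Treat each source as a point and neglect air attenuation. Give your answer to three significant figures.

15.2 mrem/h

Each source contributes Iᵢ·(dᵢ/rᵢ)²; contributions add.
A: 13.7 × (1.59/7.35)² = 0.6411 mrem/h
B: 546 × (0.424/2.61)² = 14.41 mrem/h
C: 17.4 × (3.00/32.0)² = 0.1529 mrem/h
Total = 0.6411 + 14.41 + 0.1529 = 15.20 mrem/h.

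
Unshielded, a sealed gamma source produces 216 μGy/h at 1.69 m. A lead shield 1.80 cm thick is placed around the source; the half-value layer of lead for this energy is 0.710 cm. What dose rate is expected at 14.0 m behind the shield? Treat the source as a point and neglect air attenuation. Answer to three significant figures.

0.543 μGy/h

Distance alone: (1.69/14.0)² = 0.01457, so 216 × 0.01457 = 3.147 μGy/h.
Shield: 1.80/0.710 = 2.535 half-value layers → attenuation 2^(−2.535) = 0.1725.
Combined: 3.147 × 0.1725 = 0.5429 μGy/h.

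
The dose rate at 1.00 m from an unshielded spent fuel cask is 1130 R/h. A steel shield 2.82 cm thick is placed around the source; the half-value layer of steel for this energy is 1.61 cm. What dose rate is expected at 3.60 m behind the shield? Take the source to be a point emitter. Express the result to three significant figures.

25.9 R/h

Distance alone: 1130 × (1.00/3.60)² = 1130 × 0.07716 = 87.19 R/h.
Shield: 2.82/1.61 = 1.752 half-value layers → attenuation 2^(−1.752) = 0.2969.
Combined: 87.19 × 0.2969 = 25.89 R/h.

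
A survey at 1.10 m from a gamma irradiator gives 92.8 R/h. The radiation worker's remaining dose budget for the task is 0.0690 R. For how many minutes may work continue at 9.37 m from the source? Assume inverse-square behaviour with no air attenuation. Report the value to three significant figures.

Using I₁d₁² = I₂d₂², rate at 9.37 m:
(1.10/9.37)² = 0.01378, so 92.8 × 0.01378 = 1.279 R/h.
Stay time = 0.0690 R ÷ 1.279 R/h = 0.05395 h = 3.237 min.

3.24 min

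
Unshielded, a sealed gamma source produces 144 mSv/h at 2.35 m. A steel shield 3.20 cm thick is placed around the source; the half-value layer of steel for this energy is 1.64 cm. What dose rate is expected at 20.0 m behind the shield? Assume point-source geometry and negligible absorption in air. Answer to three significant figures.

Distance alone: 144 × (2.35/20.0)² = 144 × 0.01381 = 1.989 mSv/h.
Shield: 3.20/1.64 = 1.951 half-value layers → attenuation 2^(−1.951) = 0.2586.
Combined: 1.989 × 0.2586 = 0.5144 mSv/h.

0.514 mSv/h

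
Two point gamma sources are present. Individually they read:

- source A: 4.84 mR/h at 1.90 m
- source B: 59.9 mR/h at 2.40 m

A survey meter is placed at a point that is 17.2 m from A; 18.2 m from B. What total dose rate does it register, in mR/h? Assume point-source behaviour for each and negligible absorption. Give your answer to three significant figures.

Each source contributes Iᵢ·(dᵢ/rᵢ)²; contributions add.
A: 4.84 × (1.90/17.2)² = 0.05906 mR/h
B: 59.9 × (2.40/18.2)² = 1.042 mR/h
Total = 0.05906 + 1.042 = 1.101 mR/h.

1.10 mR/h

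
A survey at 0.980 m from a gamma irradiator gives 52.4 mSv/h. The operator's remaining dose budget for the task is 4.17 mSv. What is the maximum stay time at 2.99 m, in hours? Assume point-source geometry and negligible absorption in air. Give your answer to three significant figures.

Since intensity falls as 1/r², rate at 2.99 m:
(0.980/2.99)² = 0.1074, so 52.4 × 0.1074 = 5.628 mSv/h.
Stay time = 4.17 mSv ÷ 5.628 mSv/h = 0.7409 h.

0.741 h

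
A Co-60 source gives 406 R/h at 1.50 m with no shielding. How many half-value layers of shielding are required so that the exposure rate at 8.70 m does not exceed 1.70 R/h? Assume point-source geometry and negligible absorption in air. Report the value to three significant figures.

2.83 half-value layers

At 8.70 m, distance alone gives 406 × (1.50/8.70)² = 406 × 0.02973 = 12.07 R/h.
Further attenuation needed: 12.07/1.70 = 7.100.
n = log₂(7.100) = 2.828 half-value layers.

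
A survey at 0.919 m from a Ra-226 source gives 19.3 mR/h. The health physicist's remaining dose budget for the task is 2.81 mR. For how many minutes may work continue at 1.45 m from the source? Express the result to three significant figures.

21.7 min

Intensity scales as (d₁/d₂)², so rate at 1.45 m:
(0.919/1.45)² = 0.4017, so 19.3 × 0.4017 = 7.753 mR/h.
Stay time = 2.81 mR ÷ 7.753 mR/h = 0.3624 h = 21.74 min.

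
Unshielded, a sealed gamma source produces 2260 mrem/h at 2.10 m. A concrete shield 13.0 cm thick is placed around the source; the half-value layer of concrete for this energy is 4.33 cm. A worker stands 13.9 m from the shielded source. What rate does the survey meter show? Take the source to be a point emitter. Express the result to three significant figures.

Distance alone: 2260 × (2.10/13.9)² = 2260 × 0.02282 = 51.57 mrem/h.
Shield: 13.0/4.33 = 3.002 half-value layers → attenuation 2^(−3.002) = 0.1248.
Combined: 51.57 × 0.1248 = 6.436 mrem/h.

6.44 mrem/h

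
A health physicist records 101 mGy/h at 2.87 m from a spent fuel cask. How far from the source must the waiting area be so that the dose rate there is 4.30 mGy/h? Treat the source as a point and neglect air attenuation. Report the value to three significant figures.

13.9 m

Applying the 1/r² law, d₂ = d₁·√(I₁/I₂).
I₁/I₂ = 101/4.30 = 23.49, so d₂ = 2.87 × √23.49 = 13.91 m.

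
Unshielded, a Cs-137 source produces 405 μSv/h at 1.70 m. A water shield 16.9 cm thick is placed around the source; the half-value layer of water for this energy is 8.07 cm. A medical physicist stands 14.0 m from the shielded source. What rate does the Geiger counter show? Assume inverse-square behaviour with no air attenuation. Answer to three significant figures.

1.40 μSv/h

Distance alone: (1.70/14.0)² = 0.01474, so 405 × 0.01474 = 5.970 μSv/h.
Shield: 16.9/8.07 = 2.094 half-value layers → attenuation 2^(−2.094) = 0.2342.
Combined: 5.970 × 0.2342 = 1.398 μSv/h.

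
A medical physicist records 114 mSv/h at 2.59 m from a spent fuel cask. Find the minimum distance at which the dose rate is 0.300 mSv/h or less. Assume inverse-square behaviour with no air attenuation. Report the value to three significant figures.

50.5 m

Intensity scales as (d₁/d₂)², so d₂ = d₁·√(I₁/I₂).
I₁/I₂ = 114/0.300 = 380.0, so d₂ = 2.59 × √380.0 = 50.49 m.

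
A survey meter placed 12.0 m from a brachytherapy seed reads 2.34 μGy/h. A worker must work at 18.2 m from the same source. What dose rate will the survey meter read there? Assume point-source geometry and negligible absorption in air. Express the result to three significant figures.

1.02 μGy/h

Applying the 1/r² law, scaling from 12.0 m to 18.2 m:
(12.0/18.2)² = 0.4347, so 2.34 × 0.4347 = 1.017 μGy/h.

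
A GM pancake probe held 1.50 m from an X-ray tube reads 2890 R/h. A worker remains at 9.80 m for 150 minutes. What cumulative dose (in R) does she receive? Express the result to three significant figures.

169 R

Applying the 1/r² law, rate at 9.80 m:
(1.50/9.80)² = 0.02343, so 2890 × 0.02343 = 67.71 R/h.
Dose = rate × time = 67.71 R/h × 2.500 h = 169.3 R.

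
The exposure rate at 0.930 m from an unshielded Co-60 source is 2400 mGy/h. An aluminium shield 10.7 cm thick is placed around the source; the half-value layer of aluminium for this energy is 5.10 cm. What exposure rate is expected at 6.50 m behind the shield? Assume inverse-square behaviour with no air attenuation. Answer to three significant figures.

Distance alone: (0.930/6.50)² = 0.02047, so 2400 × 0.02047 = 49.13 mGy/h.
Shield: 10.7/5.10 = 2.098 half-value layers → attenuation 2^(−2.098) = 0.2336.
Combined: 49.13 × 0.2336 = 11.48 mGy/h.

11.5 mGy/h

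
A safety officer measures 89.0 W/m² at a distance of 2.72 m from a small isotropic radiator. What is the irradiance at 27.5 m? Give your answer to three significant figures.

Since intensity falls as 1/r², the rate at 27.5 m is
89.0 × (2.72/27.5)² = 89.0 × 0.009783 = 0.8707 W/m².

0.871 W/m²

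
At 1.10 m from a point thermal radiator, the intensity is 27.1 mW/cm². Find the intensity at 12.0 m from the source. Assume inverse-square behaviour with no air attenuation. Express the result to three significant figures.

By the inverse-square law, the rate at 12.0 m is
27.1 × (1.10/12.0)² = 27.1 × 0.008403 = 0.2277 mW/cm².

0.228 mW/cm²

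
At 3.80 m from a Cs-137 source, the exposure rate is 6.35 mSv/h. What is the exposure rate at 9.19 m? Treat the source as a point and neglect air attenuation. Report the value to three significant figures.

Since intensity falls as 1/r², the rate at 9.19 m is
(3.80/9.19)² = 0.1710, so 6.35 × 0.1710 = 1.086 mSv/h.

1.09 mSv/h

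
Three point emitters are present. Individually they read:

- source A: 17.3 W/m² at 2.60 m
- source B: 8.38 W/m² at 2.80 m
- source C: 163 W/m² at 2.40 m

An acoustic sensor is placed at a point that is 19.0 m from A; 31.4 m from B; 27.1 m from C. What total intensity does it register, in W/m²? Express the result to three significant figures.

1.67 W/m²

Each source contributes Iᵢ·(dᵢ/rᵢ)²; contributions add.
A: 17.3 × (2.60/19.0)² = 0.3240 W/m²
B: 8.38 × (2.80/31.4)² = 0.06663 W/m²
C: 163 × (2.40/27.1)² = 1.278 W/m²
Total = 0.3240 + 0.06663 + 1.278 = 1.669 W/m².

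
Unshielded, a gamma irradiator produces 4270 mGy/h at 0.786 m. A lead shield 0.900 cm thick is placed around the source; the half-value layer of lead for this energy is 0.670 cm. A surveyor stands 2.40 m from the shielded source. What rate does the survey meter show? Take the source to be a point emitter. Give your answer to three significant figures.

181 mGy/h

Distance alone: (0.786/2.40)² = 0.1073, so 4270 × 0.1073 = 458.2 mGy/h.
Shield: 0.900/0.670 = 1.343 half-value layers → attenuation 2^(−1.343) = 0.3942.
Combined: 458.2 × 0.3942 = 180.6 mGy/h.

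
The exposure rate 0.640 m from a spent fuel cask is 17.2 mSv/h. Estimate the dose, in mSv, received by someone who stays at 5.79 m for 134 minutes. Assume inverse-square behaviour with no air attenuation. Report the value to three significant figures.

0.469 mSv

By the inverse-square law, rate at 5.79 m:
17.2 × (0.640/5.79)² = 17.2 × 0.01222 = 0.2102 mSv/h.
Dose = rate × time = 0.2102 mSv/h × 2.233 h = 0.4694 mSv.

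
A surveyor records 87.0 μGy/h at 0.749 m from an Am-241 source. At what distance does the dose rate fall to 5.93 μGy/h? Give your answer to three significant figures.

Intensity scales as (d₁/d₂)², so d₂ = d₁·√(I₁/I₂).
I₁/I₂ = 87.0/5.93 = 14.67, so d₂ = 0.749 × √14.67 = 2.869 m.

2.87 m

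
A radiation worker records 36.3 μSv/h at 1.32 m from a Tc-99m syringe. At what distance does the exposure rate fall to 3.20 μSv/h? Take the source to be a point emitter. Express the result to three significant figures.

4.45 m

Intensity scales as (d₁/d₂)², so d₂ = d₁·√(I₁/I₂).
I₁/I₂ = 36.3/3.20 = 11.34, so d₂ = 1.32 × √11.34 = 4.445 m.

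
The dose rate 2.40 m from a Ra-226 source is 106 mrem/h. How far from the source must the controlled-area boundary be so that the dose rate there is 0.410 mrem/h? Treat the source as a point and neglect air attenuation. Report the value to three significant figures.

By the inverse-square law, d₂ = d₁·√(I₁/I₂).
I₁/I₂ = 106/0.410 = 258.5, so d₂ = 2.40 × √258.5 = 38.59 m.

38.6 m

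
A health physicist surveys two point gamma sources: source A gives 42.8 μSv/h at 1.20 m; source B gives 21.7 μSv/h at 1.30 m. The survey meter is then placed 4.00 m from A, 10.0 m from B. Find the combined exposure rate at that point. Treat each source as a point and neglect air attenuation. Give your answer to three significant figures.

By superposition, sum each source's inverse-square contribution:
A: 42.8 × (1.20/4.00)² = 3.852 μSv/h
B: 21.7 × (1.30/10.0)² = 0.3667 μSv/h
Total = 3.852 + 0.3667 = 4.219 μSv/h.

4.22 μSv/h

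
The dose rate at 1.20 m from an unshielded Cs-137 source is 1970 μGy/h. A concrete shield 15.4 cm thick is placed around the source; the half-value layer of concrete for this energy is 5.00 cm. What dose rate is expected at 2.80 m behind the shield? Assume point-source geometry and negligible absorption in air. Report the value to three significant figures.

Distance alone: 1970 × (1.20/2.80)² = 1970 × 0.1837 = 361.9 μGy/h.
Shield: 15.4/5.00 = 3.080 half-value layers → attenuation 2^(−3.080) = 0.1183.
Combined: 361.9 × 0.1183 = 42.81 μGy/h.

42.8 μGy/h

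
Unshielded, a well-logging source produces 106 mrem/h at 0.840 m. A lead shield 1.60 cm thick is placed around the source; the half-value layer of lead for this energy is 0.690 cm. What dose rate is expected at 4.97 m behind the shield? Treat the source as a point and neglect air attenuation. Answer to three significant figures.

Distance alone: (0.840/4.97)² = 0.02857, so 106 × 0.02857 = 3.028 mrem/h.
Shield: 1.60/0.690 = 2.319 half-value layers → attenuation 2^(−2.319) = 0.2004.
Combined: 3.028 × 0.2004 = 0.6068 mrem/h.

0.607 mrem/h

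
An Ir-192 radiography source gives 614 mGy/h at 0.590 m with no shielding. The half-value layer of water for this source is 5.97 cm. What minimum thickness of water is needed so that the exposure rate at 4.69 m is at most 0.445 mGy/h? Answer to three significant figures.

At 4.69 m, distance alone gives 614 × (0.590/4.69)² = 614 × 0.01583 = 9.720 mGy/h.
Further attenuation needed: 9.720/0.445 = 21.84.
n = log₂(21.84) = 4.449 half-value layers.
Thickness = 4.449 × 5.97 cm = 26.56 cm.

26.6 cm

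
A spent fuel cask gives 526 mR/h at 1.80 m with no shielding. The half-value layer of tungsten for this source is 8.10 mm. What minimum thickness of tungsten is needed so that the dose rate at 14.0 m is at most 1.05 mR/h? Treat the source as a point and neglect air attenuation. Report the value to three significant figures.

24.7 mm

At 14.0 m, distance alone gives (1.80/14.0)² = 0.01653, so 526 × 0.01653 = 8.695 mR/h.
Further attenuation needed: 8.695/1.05 = 8.281.
n = log₂(8.281) = 3.050 half-value layers.
Thickness = 3.050 × 8.10 mm = 24.70 mm.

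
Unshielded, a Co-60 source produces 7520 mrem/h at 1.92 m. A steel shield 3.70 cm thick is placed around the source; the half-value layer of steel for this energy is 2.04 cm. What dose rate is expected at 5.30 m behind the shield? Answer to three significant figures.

281 mrem/h

Distance alone: (1.92/5.30)² = 0.1312, so 7520 × 0.1312 = 986.6 mrem/h.
Shield: 3.70/2.04 = 1.814 half-value layers → attenuation 2^(−1.814) = 0.2844.
Combined: 986.6 × 0.2844 = 280.6 mrem/h.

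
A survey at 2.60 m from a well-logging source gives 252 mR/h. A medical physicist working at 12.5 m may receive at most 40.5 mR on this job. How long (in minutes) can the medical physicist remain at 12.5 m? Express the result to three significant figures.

Using I₁d₁² = I₂d₂², rate at 12.5 m:
252 × (2.60/12.5)² = 252 × 0.04326 = 10.90 mR/h.
Stay time = 40.5 mR ÷ 10.90 mR/h = 3.716 h = 223.0 min.

223 min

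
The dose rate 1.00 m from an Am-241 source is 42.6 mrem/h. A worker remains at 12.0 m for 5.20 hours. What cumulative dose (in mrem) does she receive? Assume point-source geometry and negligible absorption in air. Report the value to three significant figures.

Applying the 1/r² law, rate at 12.0 m:
42.6 × (1.00/12.0)² = 42.6 × 0.006944 = 0.2958 mrem/h.
Dose = rate × time = 0.2958 mrem/h × 5.200 h = 1.538 mrem.

1.54 mrem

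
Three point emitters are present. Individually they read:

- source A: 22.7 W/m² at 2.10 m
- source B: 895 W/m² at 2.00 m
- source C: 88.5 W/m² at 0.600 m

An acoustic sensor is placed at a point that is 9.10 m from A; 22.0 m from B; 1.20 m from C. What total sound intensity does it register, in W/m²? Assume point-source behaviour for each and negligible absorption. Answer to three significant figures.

30.7 W/m²

Each source contributes Iᵢ·(dᵢ/rᵢ)²; contributions add.
A: 22.7 × (2.10/9.10)² = 1.209 W/m²
B: 895 × (2.00/22.0)² = 7.397 W/m²
C: 88.5 × (0.600/1.20)² = 22.12 W/m²
Total = 1.209 + 7.397 + 22.12 = 30.73 W/m².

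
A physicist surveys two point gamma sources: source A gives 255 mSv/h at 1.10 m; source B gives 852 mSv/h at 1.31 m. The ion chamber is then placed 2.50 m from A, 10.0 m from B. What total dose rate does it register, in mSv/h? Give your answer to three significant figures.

Each source contributes Iᵢ·(dᵢ/rᵢ)²; contributions add.
A: 255 × (1.10/2.50)² = 49.37 mSv/h
B: 852 × (1.31/10.0)² = 14.62 mSv/h
Total = 49.37 + 14.62 = 63.99 mSv/h.

64.0 mSv/h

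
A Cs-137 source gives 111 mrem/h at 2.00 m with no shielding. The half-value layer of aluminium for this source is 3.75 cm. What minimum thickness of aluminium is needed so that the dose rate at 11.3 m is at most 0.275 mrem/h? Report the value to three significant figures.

13.7 cm

At 11.3 m, distance alone gives (2.00/11.3)² = 0.03133, so 111 × 0.03133 = 3.478 mrem/h.
Further attenuation needed: 3.478/0.275 = 12.65.
n = log₂(12.65) = 3.661 half-value layers.
Thickness = 3.661 × 3.75 cm = 13.73 cm.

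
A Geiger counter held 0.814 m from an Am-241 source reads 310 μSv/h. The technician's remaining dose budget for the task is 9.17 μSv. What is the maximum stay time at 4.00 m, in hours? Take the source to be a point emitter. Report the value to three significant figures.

0.714 h

Intensity scales as (d₁/d₂)², so rate at 4.00 m:
(0.814/4.00)² = 0.04141, so 310 × 0.04141 = 12.84 μSv/h.
Stay time = 9.17 μSv ÷ 12.84 μSv/h = 0.7142 h.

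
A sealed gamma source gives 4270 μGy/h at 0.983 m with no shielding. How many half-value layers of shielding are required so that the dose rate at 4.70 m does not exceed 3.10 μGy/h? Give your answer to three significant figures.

5.91 half-value layers

At 4.70 m, distance alone gives 4270 × (0.983/4.70)² = 4270 × 0.04374 = 186.8 μGy/h.
Further attenuation needed: 186.8/3.10 = 60.26.
n = log₂(60.26) = 5.913 half-value layers.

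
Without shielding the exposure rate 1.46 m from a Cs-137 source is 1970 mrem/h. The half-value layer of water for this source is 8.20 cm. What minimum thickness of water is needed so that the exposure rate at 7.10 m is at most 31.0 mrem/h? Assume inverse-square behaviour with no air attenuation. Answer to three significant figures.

11.7 cm

At 7.10 m, distance alone gives 1970 × (1.46/7.10)² = 1970 × 0.04229 = 83.31 mrem/h.
Further attenuation needed: 83.31/31.0 = 2.687.
n = log₂(2.687) = 1.426 half-value layers.
Thickness = 1.426 × 8.20 cm = 11.69 cm.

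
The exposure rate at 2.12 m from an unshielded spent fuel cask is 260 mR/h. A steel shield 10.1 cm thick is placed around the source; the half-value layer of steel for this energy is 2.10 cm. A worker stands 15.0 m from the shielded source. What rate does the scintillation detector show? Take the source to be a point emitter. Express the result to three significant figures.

0.185 mR/h

Distance alone: 260 × (2.12/15.0)² = 260 × 0.01998 = 5.195 mR/h.
Shield: 10.1/2.10 = 4.810 half-value layers → attenuation 2^(−4.810) = 0.03565.
Combined: 5.195 × 0.03565 = 0.1852 mR/h.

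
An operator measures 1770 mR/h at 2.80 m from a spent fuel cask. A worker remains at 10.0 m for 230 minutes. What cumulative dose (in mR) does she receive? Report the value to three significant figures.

532 mR

Since intensity falls as 1/r², rate at 10.0 m:
1770 × (2.80/10.0)² = 1770 × 0.07840 = 138.8 mR/h.
Dose = rate × time = 138.8 mR/h × 3.833 h = 532.0 mR.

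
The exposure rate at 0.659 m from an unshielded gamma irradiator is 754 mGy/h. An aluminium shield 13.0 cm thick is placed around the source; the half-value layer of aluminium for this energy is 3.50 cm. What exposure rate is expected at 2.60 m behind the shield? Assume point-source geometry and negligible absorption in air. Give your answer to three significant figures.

3.69 mGy/h

Distance alone: (0.659/2.60)² = 0.06424, so 754 × 0.06424 = 48.44 mGy/h.
Shield: 13.0/3.50 = 3.714 half-value layers → attenuation 2^(−3.714) = 0.07620.
Combined: 48.44 × 0.07620 = 3.691 mGy/h.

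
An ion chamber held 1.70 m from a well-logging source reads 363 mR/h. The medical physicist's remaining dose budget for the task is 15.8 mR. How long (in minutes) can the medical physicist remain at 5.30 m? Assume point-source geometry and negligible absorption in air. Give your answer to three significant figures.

By the inverse-square law, rate at 5.30 m:
363 × (1.70/5.30)² = 363 × 0.1029 = 37.35 mR/h.
Stay time = 15.8 mR ÷ 37.35 mR/h = 0.4230 h = 25.38 min.

25.4 min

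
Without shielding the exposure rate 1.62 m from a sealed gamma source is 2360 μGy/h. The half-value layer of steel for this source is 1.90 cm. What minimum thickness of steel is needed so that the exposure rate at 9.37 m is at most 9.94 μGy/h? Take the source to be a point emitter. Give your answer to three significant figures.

At 9.37 m, distance alone gives 2360 × (1.62/9.37)² = 2360 × 0.02989 = 70.54 μGy/h.
Further attenuation needed: 70.54/9.94 = 7.097.
n = log₂(7.097) = 2.827 half-value layers.
Thickness = 2.827 × 1.90 cm = 5.371 cm.

5.37 cm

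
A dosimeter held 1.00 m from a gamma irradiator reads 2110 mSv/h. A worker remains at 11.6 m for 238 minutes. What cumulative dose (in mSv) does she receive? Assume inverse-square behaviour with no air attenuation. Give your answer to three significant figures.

Since intensity falls as 1/r², rate at 11.6 m:
(1.00/11.6)² = 0.007432, so 2110 × 0.007432 = 15.68 mSv/h.
Dose = rate × time = 15.68 mSv/h × 3.967 h = 62.20 mSv.

62.2 mSv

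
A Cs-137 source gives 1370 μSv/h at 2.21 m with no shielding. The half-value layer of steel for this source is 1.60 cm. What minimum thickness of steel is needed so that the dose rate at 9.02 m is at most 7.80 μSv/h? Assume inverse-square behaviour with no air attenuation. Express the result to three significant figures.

At 9.02 m, distance alone gives (2.21/9.02)² = 0.06003, so 1370 × 0.06003 = 82.24 μSv/h.
Further attenuation needed: 82.24/7.80 = 10.54.
n = log₂(10.54) = 3.398 half-value layers.
Thickness = 3.398 × 1.60 cm = 5.437 cm.

5.44 cm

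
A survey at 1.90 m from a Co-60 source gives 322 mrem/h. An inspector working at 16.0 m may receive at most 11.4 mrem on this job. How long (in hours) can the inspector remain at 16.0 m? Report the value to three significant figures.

Using I₁d₁² = I₂d₂², rate at 16.0 m:
(1.90/16.0)² = 0.01410, so 322 × 0.01410 = 4.540 mrem/h.
Stay time = 11.4 mrem ÷ 4.540 mrem/h = 2.511 h.

2.51 h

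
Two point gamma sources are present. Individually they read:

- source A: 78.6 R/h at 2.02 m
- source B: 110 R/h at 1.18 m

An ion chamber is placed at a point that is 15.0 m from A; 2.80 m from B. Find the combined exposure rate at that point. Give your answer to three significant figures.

By superposition, sum each source's inverse-square contribution:
A: 78.6 × (2.02/15.0)² = 1.425 R/h
B: 110 × (1.18/2.80)² = 19.54 R/h
Total = 1.425 + 19.54 = 20.96 R/h.

21.0 R/h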